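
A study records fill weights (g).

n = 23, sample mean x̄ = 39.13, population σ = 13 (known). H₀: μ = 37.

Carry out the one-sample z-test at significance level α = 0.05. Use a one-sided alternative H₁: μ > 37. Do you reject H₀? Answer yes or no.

SE = σ/√n = 13/√23 = 2.7107
z = (x̄−μ₀)/SE = (39.13−37)/2.7107 = 0.7858
p-value (one-sided, H₁ greater) = 0.21600
At α=0.05: p ≥ α → fail to reject H₀

reject H₀: no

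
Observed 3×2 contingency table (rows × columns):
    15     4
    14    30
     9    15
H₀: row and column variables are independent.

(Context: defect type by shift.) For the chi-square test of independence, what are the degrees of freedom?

df = (r−1)(c−1) = (3−1)·(2−1) = 2

degrees of freedom = 2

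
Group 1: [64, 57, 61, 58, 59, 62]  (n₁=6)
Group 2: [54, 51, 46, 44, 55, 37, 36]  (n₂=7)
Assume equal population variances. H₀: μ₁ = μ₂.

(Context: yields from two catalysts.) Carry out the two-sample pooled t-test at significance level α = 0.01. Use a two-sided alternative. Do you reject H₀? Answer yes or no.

x̄₁=60.167, s₁=2.639, n₁=6
x̄₂=46.143, s₂=7.690, n₂=7
s_p² = [5·2.639² + 6·7.690²]/11 = 35.4264
SE = √(s_p²·(1/6+1/7)) = 3.3114
t = (60.167−46.143)/3.3114 = 4.2350
df = 11
p-value (two-sided) = 0.00140
At α=0.01: p < α → reject H₀

reject H₀: yes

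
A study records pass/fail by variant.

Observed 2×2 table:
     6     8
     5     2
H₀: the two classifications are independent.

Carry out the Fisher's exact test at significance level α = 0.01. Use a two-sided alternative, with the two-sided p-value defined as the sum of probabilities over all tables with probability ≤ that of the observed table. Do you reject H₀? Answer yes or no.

reject H₀: no

Margins: r₁=14, r₂=7, c₁=11, c₂=10, n=21
p_obs = C(14,6)·C(7,5)/C(21,11); sum pmf over tables with pmf ≤ p_obs
p-value (two-sided) = 0.36146
At α=0.01: p ≥ α → fail to reject H₀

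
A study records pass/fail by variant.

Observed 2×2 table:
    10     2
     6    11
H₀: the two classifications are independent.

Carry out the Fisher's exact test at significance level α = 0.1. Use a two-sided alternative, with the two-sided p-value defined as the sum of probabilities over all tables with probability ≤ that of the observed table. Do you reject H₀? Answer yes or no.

reject H₀: yes

Margins: r₁=12, r₂=17, c₁=16, c₂=13, n=29
p_obs = C(12,10)·C(17,6)/C(29,16); sum pmf over tables with pmf ≤ p_obs
p-value (two-sided) = 0.02157
At α=0.1: p < α → reject H₀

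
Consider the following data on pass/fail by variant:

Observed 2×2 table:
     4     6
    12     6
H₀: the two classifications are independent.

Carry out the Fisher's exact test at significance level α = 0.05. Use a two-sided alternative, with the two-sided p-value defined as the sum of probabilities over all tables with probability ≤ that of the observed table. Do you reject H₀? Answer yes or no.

reject H₀: no

Margins: r₁=10, r₂=18, c₁=16, c₂=12, n=28
p_obs = C(10,4)·C(18,12)/C(28,16); sum pmf over tables with pmf ≤ p_obs
p-value (two-sided) = 0.24254
At α=0.05: p ≥ α → fail to reject H₀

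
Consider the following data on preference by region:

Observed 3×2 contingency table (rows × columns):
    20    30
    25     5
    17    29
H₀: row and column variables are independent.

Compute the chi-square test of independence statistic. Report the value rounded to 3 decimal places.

test statistic = 18.437

Row totals [50, 30, 46], col totals [62, 64], n=126
χ² = (20−24.60)²/24.60 + (30−25.40)²/25.40 + (25−14.76)²/14.76 + (5−15.24)²/15.24 + (17−22.63)²/22.63 + (29−23.37)²/23.37 = 18.4367
df = 2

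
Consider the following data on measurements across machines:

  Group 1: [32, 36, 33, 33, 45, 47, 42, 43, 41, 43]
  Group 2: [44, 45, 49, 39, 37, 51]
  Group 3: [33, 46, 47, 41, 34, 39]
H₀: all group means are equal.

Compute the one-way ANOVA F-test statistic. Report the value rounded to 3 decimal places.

test statistic = 1.417

Group means [39.50, 44.17, 40.00], grand mean 40.909
SSB = Σnᵢ(x̄ᵢ−x̄)² = 88.485; SSW = ΣΣ(x−x̄ᵢ)² = 593.333
MSB = 88.485/2 = 44.2424; MSW = 593.333/19 = 31.2281
F = MSB/MSW = 1.4168
df = (2, 19)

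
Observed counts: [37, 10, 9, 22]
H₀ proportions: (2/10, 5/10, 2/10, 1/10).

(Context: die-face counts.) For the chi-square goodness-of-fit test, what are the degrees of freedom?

df = k − 1 = 4 − 1 = 3

degrees of freedom = 3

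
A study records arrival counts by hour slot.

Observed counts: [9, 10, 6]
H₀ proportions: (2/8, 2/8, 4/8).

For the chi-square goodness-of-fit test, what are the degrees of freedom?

df = k − 1 = 3 − 1 = 2

degrees of freedom = 2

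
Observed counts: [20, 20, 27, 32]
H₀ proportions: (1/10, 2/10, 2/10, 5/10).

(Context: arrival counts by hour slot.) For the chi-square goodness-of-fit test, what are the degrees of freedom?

degrees of freedom = 3

df = k − 1 = 4 − 1 = 3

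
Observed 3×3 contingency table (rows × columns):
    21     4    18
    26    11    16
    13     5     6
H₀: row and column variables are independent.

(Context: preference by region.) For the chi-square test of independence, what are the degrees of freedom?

df = (r−1)(c−1) = (3−1)·(3−1) = 4

degrees of freedom = 4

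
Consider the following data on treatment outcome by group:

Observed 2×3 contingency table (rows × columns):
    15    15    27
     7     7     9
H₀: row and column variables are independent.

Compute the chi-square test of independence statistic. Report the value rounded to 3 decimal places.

Row totals [57, 23], col totals [22, 22, 36], n=80
χ² = (15−15.68)²/15.68 + (15−15.68)²/15.68 + (27−25.65)²/25.65 + (7−6.33)²/6.33 + (7−6.33)²/6.33 + (9−10.35)²/10.35 = 0.4493
df = 2

test statistic = 0.449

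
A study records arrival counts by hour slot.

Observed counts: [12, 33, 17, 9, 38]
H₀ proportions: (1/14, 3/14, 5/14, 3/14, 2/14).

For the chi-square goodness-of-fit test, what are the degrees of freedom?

degrees of freedom = 4

df = k − 1 = 5 − 1 = 4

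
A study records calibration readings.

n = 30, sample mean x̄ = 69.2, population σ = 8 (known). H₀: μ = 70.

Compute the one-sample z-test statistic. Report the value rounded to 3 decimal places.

test statistic = -0.548

SE = σ/√n = 8/√30 = 1.4606
z = (x̄−μ₀)/SE = (69.2−70)/1.4606 = -0.5477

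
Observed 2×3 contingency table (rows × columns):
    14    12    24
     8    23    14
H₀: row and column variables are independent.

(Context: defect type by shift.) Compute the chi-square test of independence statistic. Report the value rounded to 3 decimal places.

Row totals [50, 45], col totals [22, 35, 38], n=95
χ² = (14−11.58)²/11.58 + (12−18.42)²/18.42 + (24−20.00)²/20.00 + (8−10.42)²/10.42 + (23−16.58)²/16.58 + (14−18.00)²/18.00 = 7.4827
df = 2

test statistic = 7.483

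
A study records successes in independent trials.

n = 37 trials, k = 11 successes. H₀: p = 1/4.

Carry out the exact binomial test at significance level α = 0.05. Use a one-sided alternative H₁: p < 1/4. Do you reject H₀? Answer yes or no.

reject H₀: no

Exact binomial: n=37, k=11, p₀=1/4=0.2500
P(X≤11) from Σ C(n,i)·p₀^i·(1−p₀)^(n−i)
p-value (one-sided, H₁ less) = 0.80598
At α=0.05: p ≥ α → fail to reject H₀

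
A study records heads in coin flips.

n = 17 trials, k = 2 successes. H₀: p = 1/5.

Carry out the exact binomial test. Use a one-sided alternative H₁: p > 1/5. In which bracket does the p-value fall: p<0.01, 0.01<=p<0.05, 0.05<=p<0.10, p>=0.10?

Exact binomial: n=17, k=2, p₀=1/5=0.2000
P(X≥2) from Σ C(n,i)·p₀^i·(1−p₀)^(n−i)
p-value (one-sided, H₁ greater) = 0.88178
→ bracket: p>=0.10

p-value bracket: p>=0.10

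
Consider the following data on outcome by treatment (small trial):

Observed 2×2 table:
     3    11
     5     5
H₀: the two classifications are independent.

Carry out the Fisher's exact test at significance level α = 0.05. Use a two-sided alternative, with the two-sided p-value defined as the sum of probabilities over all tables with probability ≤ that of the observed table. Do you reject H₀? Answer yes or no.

reject H₀: no

Margins: r₁=14, r₂=10, c₁=8, c₂=16, n=24
p_obs = C(14,3)·C(10,5)/C(24,8); sum pmf over tables with pmf ≤ p_obs
p-value (two-sided) = 0.20380
At α=0.05: p ≥ α → fail to reject H₀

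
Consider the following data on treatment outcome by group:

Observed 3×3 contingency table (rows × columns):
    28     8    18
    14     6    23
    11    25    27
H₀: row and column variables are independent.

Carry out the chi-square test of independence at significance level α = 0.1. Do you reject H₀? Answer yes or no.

Row totals [54, 43, 63], col totals [53, 39, 68], n=160
χ² = (28−17.89)²/17.89 + (8−13.16)²/13.16 + (18−22.95)²/22.95 + (14−14.24)²/14.24 + (6−10.48)²/10.48 + (23−18.27)²/18.27 + (11−20.87)²/20.87 + (25−15.36)²/15.36 + (27−26.77)²/26.77 = 22.6763
df = 4
p-value (upper-tail) = 0.00015
At α=0.1: p < α → reject H₀

reject H₀: yes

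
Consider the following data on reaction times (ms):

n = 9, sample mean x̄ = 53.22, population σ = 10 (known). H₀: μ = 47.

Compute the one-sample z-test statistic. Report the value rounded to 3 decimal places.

SE = σ/√n = 10/√9 = 3.3333
z = (x̄−μ₀)/SE = (53.22−47)/3.3333 = 1.8660

test statistic = 1.866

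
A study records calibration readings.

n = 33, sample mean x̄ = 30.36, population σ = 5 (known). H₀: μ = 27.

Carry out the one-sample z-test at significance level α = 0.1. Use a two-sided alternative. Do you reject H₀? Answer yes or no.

SE = σ/√n = 5/√33 = 0.8704
z = (x̄−μ₀)/SE = (30.36−27)/0.8704 = 3.8603
p-value (two-sided) = 0.00011
At α=0.1: p < α → reject H₀

reject H₀: yes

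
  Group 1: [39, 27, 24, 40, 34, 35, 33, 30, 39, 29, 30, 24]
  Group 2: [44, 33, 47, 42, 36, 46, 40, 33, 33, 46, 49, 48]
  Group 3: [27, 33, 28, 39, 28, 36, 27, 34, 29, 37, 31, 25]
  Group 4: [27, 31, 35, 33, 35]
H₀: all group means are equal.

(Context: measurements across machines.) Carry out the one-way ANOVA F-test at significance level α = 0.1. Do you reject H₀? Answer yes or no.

reject H₀: yes

Group means [32.00, 41.42, 31.17, 32.20], grand mean 34.537
SSB = Σnᵢ(x̄ᵢ−x̄)² = 808.812; SSW = ΣΣ(x−x̄ᵢ)² = 1043.383
MSB = 808.812/3 = 269.6039; MSW = 1043.383/37 = 28.1995
F = MSB/MSW = 9.5606
df = (3, 37)
p-value (upper-tail) = 0.00008
At α=0.1: p < α → reject H₀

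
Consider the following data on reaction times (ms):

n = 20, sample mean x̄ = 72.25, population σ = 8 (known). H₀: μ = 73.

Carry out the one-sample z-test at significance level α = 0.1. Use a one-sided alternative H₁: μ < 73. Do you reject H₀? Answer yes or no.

SE = σ/√n = 8/√20 = 1.7889
z = (x̄−μ₀)/SE = (72.25−73)/1.7889 = -0.4193
p-value (one-sided, H₁ less) = 0.33751
At α=0.1: p ≥ α → fail to reject H₀

reject H₀: no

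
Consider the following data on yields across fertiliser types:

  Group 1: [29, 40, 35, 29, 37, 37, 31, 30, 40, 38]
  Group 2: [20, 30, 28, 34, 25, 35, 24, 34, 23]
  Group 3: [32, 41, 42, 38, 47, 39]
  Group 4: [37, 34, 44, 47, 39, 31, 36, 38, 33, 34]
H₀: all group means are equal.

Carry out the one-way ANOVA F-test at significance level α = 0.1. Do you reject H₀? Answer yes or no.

Group means [34.60, 28.11, 39.83, 37.30], grand mean 34.600
SSB = Σnᵢ(x̄ᵢ−x̄)² = 616.178; SSW = ΣΣ(x−x̄ᵢ)² = 764.222
MSB = 616.178/3 = 205.3926; MSW = 764.222/31 = 24.6523
F = MSB/MSW = 8.3316
df = (3, 31)
p-value (upper-tail) = 0.00033
At α=0.1: p < α → reject H₀

reject H₀: yes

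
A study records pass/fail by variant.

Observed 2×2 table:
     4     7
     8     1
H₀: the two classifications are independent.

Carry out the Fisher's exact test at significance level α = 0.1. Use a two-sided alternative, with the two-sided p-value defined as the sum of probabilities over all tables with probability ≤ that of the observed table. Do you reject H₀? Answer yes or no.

Margins: r₁=11, r₂=9, c₁=12, c₂=8, n=20
p_obs = C(11,4)·C(9,8)/C(20,12); sum pmf over tables with pmf ≤ p_obs
p-value (two-sided) = 0.02810
At α=0.1: p < α → reject H₀

reject H₀: yes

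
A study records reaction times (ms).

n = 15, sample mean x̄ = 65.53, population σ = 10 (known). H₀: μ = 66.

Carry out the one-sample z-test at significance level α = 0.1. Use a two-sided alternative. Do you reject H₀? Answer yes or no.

SE = σ/√n = 10/√15 = 2.5820
z = (x̄−μ₀)/SE = (65.53−66)/2.5820 = -0.1820
p-value (two-sided) = 0.85556
At α=0.1: p ≥ α → fail to reject H₀

reject H₀: no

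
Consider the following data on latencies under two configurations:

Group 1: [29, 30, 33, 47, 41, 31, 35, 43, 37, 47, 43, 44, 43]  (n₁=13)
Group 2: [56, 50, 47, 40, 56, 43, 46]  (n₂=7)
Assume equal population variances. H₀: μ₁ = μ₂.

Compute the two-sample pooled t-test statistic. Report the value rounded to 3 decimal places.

x̄₁=38.692, s₁=6.486, n₁=13
x̄₂=48.286, s₂=6.130, n₂=7
s_p² = [12·6.486² + 6·6.130²]/18 = 40.5665
SE = √(s_p²·(1/13+1/7)) = 2.9859
t = (38.692−48.286)/2.9859 = -3.2129
df = 18

test statistic = -3.213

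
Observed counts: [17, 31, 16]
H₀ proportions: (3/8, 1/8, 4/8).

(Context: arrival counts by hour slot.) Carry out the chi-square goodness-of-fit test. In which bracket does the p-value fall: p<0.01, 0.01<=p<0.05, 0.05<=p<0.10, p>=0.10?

p-value bracket: p<0.01

n = 64; E_i = n·p_i = [24.00, 8.00, 32.00]
χ² = (17−24.00)²/24.00 + (31−8.00)²/8.00 + (16−32.00)²/32.00 = 76.1667
df = 2
p-value (upper-tail) = 0.00000
→ bracket: p<0.01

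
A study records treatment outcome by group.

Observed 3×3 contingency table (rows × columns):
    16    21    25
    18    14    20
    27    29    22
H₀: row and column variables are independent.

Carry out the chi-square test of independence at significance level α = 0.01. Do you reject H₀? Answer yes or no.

Row totals [62, 52, 78], col totals [61, 64, 67], n=192
χ² = (16−19.70)²/19.70 + (21−20.67)²/20.67 + (25−21.64)²/21.64 + (18−16.52)²/16.52 + (14−17.33)²/17.33 + (20−18.15)²/18.15 + (27−24.78)²/24.78 + (29−26.00)²/26.00 + (22−27.22)²/27.22 = 3.7312
df = 4
p-value (upper-tail) = 0.44361
At α=0.01: p ≥ α → fail to reject H₀

reject H₀: no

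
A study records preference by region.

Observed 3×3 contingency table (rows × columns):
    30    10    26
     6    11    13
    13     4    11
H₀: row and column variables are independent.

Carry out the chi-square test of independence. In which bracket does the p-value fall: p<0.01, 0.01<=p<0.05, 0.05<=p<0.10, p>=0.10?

Row totals [66, 30, 28], col totals [49, 25, 50], n=124
χ² = (30−26.08)²/26.08 + (10−13.31)²/13.31 + (26−26.61)²/26.61 + (6−11.85)²/11.85 + (11−6.05)²/6.05 + (13−12.10)²/12.10 + (13−11.06)²/11.06 + (4−5.65)²/5.65 + (11−11.29)²/11.29 = 9.2629
df = 4
p-value (upper-tail) = 0.05485
→ bracket: 0.05<=p<0.10

p-value bracket: 0.05<=p<0.10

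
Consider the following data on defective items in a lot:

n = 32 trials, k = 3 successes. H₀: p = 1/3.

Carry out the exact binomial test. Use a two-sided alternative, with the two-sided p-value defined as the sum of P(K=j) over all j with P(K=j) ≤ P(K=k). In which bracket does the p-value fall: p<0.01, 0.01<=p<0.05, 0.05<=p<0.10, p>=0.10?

Exact binomial: n=32, k=3, p₀=1/3=0.3333
P(X=j) = C(n,j)·p₀^j·(1−p₀)^(n−j); p = Σ P(X=j) over j with P(X=j) ≤ P(X=3)
p-value (two-sided) = 0.00245
→ bracket: p<0.01

p-value bracket: p<0.01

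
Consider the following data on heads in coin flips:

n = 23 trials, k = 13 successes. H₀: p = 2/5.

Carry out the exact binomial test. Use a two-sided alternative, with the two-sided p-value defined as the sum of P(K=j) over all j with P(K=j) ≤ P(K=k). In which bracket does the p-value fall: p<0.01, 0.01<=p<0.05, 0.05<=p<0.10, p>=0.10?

p-value bracket: p>=0.10

Exact binomial: n=23, k=13, p₀=2/5=0.4000
P(X=j) = C(n,j)·p₀^j·(1−p₀)^(n−j); p = Σ P(X=j) over j with P(X=j) ≤ P(X=13)
p-value (two-sided) = 0.13531
→ bracket: p>=0.10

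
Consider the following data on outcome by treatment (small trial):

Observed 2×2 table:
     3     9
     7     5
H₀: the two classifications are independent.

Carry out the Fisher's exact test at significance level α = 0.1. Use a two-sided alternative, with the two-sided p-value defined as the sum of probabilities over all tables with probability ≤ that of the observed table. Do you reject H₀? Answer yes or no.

Margins: r₁=12, r₂=12, c₁=10, c₂=14, n=24
p_obs = C(12,3)·C(12,7)/C(24,10); sum pmf over tables with pmf ≤ p_obs
p-value (two-sided) = 0.21376
At α=0.1: p ≥ α → fail to reject H₀

reject H₀: no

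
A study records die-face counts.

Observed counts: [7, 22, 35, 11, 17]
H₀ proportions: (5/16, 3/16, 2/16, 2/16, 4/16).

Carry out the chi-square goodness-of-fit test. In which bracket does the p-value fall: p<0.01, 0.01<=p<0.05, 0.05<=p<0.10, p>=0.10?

n = 92; E_i = n·p_i = [28.75, 17.25, 11.50, 11.50, 23.00]
χ² = (7−28.75)²/28.75 + (22−17.25)²/17.25 + (35−11.50)²/11.50 + (11−11.50)²/11.50 + (17−23.00)²/23.00 = 67.3710
df = 4
p-value (upper-tail) = 0.00000
→ bracket: p<0.01

p-value bracket: p<0.01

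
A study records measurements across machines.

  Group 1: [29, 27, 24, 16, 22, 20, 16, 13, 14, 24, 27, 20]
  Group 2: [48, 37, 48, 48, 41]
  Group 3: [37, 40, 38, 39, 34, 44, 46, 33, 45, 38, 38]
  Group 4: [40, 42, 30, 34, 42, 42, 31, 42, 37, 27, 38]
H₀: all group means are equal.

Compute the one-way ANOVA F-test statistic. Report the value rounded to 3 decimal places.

Group means [21.00, 44.40, 39.27, 36.82], grand mean 33.615
SSB = Σnᵢ(x̄ᵢ−x̄)² = 2956.213; SSW = ΣΣ(x−x̄ᵢ)² = 907.018
MSB = 2956.213/3 = 985.4042; MSW = 907.018/35 = 25.9148
F = MSB/MSW = 38.0248
df = (3, 35)

test statistic = 38.025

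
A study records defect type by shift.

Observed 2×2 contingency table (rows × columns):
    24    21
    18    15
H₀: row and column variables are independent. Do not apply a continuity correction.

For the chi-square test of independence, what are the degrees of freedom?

df = (r−1)(c−1) = (2−1)·(2−1) = 1

degrees of freedom = 1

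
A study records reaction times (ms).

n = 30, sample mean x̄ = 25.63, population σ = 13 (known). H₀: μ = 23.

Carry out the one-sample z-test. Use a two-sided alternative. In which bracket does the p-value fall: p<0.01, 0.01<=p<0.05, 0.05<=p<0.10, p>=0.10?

p-value bracket: p>=0.10

SE = σ/√n = 13/√30 = 2.3735
z = (x̄−μ₀)/SE = (25.63−23)/2.3735 = 1.1081
p-value (two-sided) = 0.26783
→ bracket: p>=0.10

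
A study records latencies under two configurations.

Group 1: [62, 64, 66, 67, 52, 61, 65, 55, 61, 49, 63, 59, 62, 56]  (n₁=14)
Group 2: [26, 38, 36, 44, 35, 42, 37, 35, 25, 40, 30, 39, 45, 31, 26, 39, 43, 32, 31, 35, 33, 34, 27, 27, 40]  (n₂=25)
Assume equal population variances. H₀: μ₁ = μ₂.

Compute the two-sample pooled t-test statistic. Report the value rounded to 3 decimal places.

x̄₁=60.143, s₁=5.347, n₁=14
x̄₂=34.800, s₂=5.951, n₂=25
s_p² = [13·5.347² + 24·5.951²]/37 = 33.0193
SE = √(s_p²·(1/14+1/25)) = 1.9181
t = (60.143−34.800)/1.9181 = 13.2121
df = 37

test statistic = 13.212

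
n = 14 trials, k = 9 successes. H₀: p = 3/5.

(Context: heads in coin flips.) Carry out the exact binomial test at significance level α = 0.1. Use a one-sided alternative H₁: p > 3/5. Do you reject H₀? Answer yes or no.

Exact binomial: n=14, k=9, p₀=3/5=0.6000
P(X≥9) from Σ C(n,i)·p₀^i·(1−p₀)^(n−i)
p-value (one-sided, H₁ greater) = 0.48585
At α=0.1: p ≥ α → fail to reject H₀

reject H₀: no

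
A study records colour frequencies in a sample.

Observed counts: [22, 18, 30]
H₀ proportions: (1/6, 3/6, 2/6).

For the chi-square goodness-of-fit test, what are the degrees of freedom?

df = k − 1 = 3 − 1 = 2

degrees of freedom = 2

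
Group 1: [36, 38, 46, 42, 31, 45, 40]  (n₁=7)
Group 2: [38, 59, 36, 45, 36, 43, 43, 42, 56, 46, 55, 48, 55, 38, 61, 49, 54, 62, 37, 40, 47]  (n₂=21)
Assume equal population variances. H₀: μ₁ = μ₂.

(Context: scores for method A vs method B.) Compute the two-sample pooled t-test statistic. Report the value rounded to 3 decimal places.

test statistic = -2.164

x̄₁=39.714, s₁=5.251, n₁=7
x̄₂=47.143, s₂=8.493, n₂=21
s_p² = [6·5.251² + 20·8.493²]/26 = 61.8462
SE = √(s_p²·(1/7+1/21)) = 3.4322
t = (39.714−47.143)/3.4322 = -2.1644
df = 26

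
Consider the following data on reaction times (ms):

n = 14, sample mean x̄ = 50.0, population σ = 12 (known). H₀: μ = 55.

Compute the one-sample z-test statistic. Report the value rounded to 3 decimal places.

SE = σ/√n = 12/√14 = 3.2071
z = (x̄−μ₀)/SE = (50.0−55)/3.2071 = -1.5590

test statistic = -1.559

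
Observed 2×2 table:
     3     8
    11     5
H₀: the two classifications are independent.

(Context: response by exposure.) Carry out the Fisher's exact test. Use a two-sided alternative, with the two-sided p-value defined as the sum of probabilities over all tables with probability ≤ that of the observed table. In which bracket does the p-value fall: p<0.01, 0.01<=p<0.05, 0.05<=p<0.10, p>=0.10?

p-value bracket: 0.05<=p<0.10

Margins: r₁=11, r₂=16, c₁=14, c₂=13, n=27
p_obs = C(11,3)·C(16,11)/C(27,14); sum pmf over tables with pmf ≤ p_obs
p-value (two-sided) = 0.05424
→ bracket: 0.05<=p<0.10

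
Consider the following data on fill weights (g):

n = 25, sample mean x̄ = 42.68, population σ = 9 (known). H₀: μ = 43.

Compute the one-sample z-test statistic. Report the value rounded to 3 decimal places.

SE = σ/√n = 9/√25 = 1.8000
z = (x̄−μ₀)/SE = (42.68−43)/1.8000 = -0.1778

test statistic = -0.178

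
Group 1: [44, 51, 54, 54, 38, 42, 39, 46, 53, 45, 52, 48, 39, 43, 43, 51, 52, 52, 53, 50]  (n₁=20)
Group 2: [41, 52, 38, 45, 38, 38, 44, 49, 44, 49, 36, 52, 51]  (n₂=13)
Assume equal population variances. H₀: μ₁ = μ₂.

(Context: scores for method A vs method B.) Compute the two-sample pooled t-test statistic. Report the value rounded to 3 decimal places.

x̄₁=47.450, s₁=5.443, n₁=20
x̄₂=44.385, s₂=5.824, n₂=13
s_p² = [19·5.443² + 12·5.824²]/31 = 31.2912
SE = √(s_p²·(1/20+1/13)) = 1.9929
t = (47.450−44.385)/1.9929 = 1.5382
df = 31

test statistic = 1.538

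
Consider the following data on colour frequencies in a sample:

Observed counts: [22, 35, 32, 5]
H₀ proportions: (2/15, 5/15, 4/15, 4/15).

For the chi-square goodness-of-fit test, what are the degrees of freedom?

degrees of freedom = 3

df = k − 1 = 4 − 1 = 3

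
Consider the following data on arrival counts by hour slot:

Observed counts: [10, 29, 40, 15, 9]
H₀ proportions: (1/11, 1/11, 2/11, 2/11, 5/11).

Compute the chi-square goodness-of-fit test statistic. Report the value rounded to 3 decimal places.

test statistic = 96.677

n = 103; E_i = n·p_i = [9.36, 9.36, 18.73, 18.73, 46.82]
χ² = (10−9.36)²/9.36 + (29−9.36)²/9.36 + (40−18.73)²/18.73 + (15−18.73)²/18.73 + (9−46.82)²/46.82 = 96.6767
df = 4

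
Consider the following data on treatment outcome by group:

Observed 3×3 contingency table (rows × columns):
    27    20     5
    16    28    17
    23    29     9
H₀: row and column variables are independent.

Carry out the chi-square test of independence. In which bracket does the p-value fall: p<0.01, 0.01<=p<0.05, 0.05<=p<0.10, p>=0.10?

p-value bracket: 0.01<=p<0.05

Row totals [52, 61, 61], col totals [66, 77, 31], n=174
χ² = (27−19.72)²/19.72 + (20−23.01)²/23.01 + (5−9.26)²/9.26 + (16−23.14)²/23.14 + (28−26.99)²/26.99 + (17−10.87)²/10.87 + (23−23.14)²/23.14 + (29−26.99)²/26.99 + (9−10.87)²/10.87 = 11.2114
df = 4
p-value (upper-tail) = 0.02429
→ bracket: 0.01<=p<0.05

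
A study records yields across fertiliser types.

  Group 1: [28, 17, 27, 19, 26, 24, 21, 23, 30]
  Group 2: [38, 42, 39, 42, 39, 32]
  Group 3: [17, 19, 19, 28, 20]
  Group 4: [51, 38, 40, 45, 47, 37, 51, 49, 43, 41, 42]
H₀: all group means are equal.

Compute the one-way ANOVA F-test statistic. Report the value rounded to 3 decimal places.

Group means [23.89, 38.67, 20.60, 44.00], grand mean 33.355
SSB = Σnᵢ(x̄ᵢ−x̄)² = 3035.675; SSW = ΣΣ(x−x̄ᵢ)² = 537.422
MSB = 3035.675/3 = 1011.8915; MSW = 537.422/27 = 19.9045
F = MSB/MSW = 50.8373
df = (3, 27)

test statistic = 50.837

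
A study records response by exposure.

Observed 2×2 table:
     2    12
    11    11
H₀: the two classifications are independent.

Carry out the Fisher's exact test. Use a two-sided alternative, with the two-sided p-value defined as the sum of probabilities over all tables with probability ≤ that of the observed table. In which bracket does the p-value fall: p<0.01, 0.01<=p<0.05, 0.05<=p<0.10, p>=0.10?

Margins: r₁=14, r₂=22, c₁=13, c₂=23, n=36
p_obs = C(14,2)·C(22,11)/C(36,13); sum pmf over tables with pmf ≤ p_obs
p-value (two-sided) = 0.03896
→ bracket: 0.01<=p<0.05

p-value bracket: 0.01<=p<0.05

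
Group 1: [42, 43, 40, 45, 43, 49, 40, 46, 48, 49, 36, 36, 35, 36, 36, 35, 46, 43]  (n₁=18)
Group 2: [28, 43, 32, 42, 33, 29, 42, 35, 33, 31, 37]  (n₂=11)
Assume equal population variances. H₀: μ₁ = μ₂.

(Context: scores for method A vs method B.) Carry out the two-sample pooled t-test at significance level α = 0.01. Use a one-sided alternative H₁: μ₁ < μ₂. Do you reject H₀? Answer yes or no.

reject H₀: no

x̄₁=41.556, s₁=4.997, n₁=18
x̄₂=35.000, s₂=5.329, n₂=11
s_p² = [17·4.997² + 10·5.329²]/27 = 26.2387
SE = √(s_p²·(1/18+1/11)) = 1.9604
t = (41.556−35.000)/1.9604 = 3.3440
df = 27
p-value (one-sided, H₁ less) = 0.99878
At α=0.01: p ≥ α → fail to reject H₀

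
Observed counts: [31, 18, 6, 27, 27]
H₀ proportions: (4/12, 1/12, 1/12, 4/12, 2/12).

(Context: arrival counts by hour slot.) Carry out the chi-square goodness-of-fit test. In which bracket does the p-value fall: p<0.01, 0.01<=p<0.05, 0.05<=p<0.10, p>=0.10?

p-value bracket: p<0.01

n = 109; E_i = n·p_i = [36.33, 9.08, 9.08, 36.33, 18.17]
χ² = (31−36.33)²/36.33 + (18−9.08)²/9.08 + (6−9.08)²/9.08 + (27−36.33)²/36.33 + (27−18.17)²/18.17 = 17.2752
df = 4
p-value (upper-tail) = 0.00171
→ bracket: p<0.01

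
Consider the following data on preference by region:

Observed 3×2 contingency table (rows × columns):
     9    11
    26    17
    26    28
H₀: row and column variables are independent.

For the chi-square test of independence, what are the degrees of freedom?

degrees of freedom = 2

df = (r−1)(c−1) = (3−1)·(2−1) = 2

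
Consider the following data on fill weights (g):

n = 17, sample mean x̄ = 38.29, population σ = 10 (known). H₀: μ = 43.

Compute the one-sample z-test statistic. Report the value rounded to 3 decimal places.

test statistic = -1.942

SE = σ/√n = 10/√17 = 2.4254
z = (x̄−μ₀)/SE = (38.29−43)/2.4254 = -1.9420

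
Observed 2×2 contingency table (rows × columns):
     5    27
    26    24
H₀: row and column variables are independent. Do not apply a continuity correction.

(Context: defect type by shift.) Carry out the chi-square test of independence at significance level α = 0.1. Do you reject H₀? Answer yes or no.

reject H₀: yes

Row totals [32, 50], col totals [31, 51], n=82
χ² = (5−12.10)²/12.10 + (27−19.90)²/19.90 + (26−18.90)²/18.90 + (24−31.10)²/31.10 = 10.9801
df = 1
p-value (upper-tail) = 0.00092
At α=0.1: p < α → reject H₀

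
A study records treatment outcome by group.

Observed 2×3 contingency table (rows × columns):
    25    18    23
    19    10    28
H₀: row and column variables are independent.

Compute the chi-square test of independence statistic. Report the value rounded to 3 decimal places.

Row totals [66, 57], col totals [44, 28, 51], n=123
χ² = (25−23.61)²/23.61 + (18−15.02)²/15.02 + (23−27.37)²/27.37 + (19−20.39)²/20.39 + (10−12.98)²/12.98 + (28−23.63)²/23.63 = 2.9514
df = 2

test statistic = 2.951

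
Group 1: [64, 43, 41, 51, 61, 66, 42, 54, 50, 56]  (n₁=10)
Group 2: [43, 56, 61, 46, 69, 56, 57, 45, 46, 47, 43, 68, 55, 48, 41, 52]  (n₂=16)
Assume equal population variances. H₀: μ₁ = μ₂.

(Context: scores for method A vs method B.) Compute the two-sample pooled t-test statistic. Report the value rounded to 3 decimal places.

test statistic = 0.207

x̄₁=52.800, s₁=9.077, n₁=10
x̄₂=52.062, s₂=8.706, n₂=16
s_p² = [9·9.077² + 15·8.706²]/24 = 78.2724
SE = √(s_p²·(1/10+1/16)) = 3.5664
t = (52.800−52.062)/3.5664 = 0.2068
df = 24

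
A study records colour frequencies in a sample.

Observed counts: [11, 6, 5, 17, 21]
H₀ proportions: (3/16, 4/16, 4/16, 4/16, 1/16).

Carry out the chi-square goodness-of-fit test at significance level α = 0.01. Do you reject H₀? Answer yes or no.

n = 60; E_i = n·p_i = [11.25, 15.00, 15.00, 15.00, 3.75]
χ² = (11−11.25)²/11.25 + (6−15.00)²/15.00 + (5−15.00)²/15.00 + (17−15.00)²/15.00 + (21−3.75)²/3.75 = 91.6889
df = 4
p-value (upper-tail) = 0.00000
At α=0.01: p < α → reject H₀

reject H₀: yes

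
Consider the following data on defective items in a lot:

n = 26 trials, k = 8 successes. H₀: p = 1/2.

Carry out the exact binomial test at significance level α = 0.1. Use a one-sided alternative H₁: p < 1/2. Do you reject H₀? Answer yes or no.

Exact binomial: n=26, k=8, p₀=1/2=0.5000
P(X≤8) from Σ C(n,i)·p₀^i·(1−p₀)^(n−i)
p-value (one-sided, H₁ less) = 0.03776
At α=0.1: p < α → reject H₀

reject H₀: yes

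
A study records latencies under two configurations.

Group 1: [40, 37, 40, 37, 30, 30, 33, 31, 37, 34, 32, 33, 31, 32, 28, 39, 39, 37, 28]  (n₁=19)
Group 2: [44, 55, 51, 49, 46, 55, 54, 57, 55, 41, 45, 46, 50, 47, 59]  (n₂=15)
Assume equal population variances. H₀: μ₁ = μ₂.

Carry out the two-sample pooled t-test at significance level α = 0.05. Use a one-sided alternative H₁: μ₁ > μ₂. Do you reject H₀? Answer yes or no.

reject H₀: no

x̄₁=34.105, s₁=4.012, n₁=19
x̄₂=50.267, s₂=5.378, n₂=15
s_p² = [18·4.012² + 14·5.378²]/32 = 21.7101
SE = √(s_p²·(1/19+1/15)) = 1.6093
t = (34.105−50.267)/1.6093 = -10.0423
df = 32
p-value (one-sided, H₁ greater) = 1.00000
At α=0.05: p ≥ α → fail to reject H₀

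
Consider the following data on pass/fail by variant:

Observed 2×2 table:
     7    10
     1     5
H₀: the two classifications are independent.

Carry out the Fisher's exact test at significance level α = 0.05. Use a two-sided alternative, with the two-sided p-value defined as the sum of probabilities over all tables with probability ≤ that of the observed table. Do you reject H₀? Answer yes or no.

reject H₀: no

Margins: r₁=17, r₂=6, c₁=8, c₂=15, n=23
p_obs = C(17,7)·C(6,1)/C(23,8); sum pmf over tables with pmf ≤ p_obs
p-value (two-sided) = 0.36898
At α=0.05: p ≥ α → fail to reject H₀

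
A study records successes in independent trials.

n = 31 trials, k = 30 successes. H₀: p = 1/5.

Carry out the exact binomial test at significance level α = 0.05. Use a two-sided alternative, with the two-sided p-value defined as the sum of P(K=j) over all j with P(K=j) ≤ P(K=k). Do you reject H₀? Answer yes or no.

reject H₀: yes

Exact binomial: n=31, k=30, p₀=1/5=0.2000
P(X=j) = C(n,j)·p₀^j·(1−p₀)^(n−j); p = Σ P(X=j) over j with P(X=j) ≤ P(X=30)
p-value (two-sided) = 0.00000
At α=0.05: p < α → reject H₀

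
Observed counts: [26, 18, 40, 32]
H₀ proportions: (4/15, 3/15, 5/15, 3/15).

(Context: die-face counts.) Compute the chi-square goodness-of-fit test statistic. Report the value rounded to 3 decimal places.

n = 116; E_i = n·p_i = [30.93, 23.20, 38.67, 23.20]
χ² = (26−30.93)²/30.93 + (18−23.20)²/23.20 + (40−38.67)²/38.67 + (32−23.20)²/23.20 = 5.3362
df = 3

test statistic = 5.336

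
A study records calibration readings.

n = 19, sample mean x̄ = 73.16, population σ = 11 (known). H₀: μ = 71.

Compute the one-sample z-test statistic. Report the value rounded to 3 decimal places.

SE = σ/√n = 11/√19 = 2.5236
z = (x̄−μ₀)/SE = (73.16−71)/2.5236 = 0.8559

test statistic = 0.856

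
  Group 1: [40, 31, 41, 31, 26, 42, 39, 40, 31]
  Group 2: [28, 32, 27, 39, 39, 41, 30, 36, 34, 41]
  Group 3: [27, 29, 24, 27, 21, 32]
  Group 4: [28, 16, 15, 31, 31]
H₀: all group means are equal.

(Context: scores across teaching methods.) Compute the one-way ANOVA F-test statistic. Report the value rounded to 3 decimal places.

Group means [35.67, 34.70, 26.67, 24.20], grand mean 31.633
SSB = Σnᵢ(x̄ᵢ−x̄)² = 664.733; SSW = ΣΣ(x−x̄ᵢ)² = 860.233
MSB = 664.733/3 = 221.5778; MSW = 860.233/26 = 33.0859
F = MSB/MSW = 6.6970
df = (3, 26)

test statistic = 6.697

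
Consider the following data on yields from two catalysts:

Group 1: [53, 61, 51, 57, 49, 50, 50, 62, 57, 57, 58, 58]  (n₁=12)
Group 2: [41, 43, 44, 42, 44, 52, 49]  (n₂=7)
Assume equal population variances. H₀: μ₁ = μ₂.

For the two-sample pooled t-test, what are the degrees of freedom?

degrees of freedom = 17

df = n₁ + n₂ − 2 = 12 + 7 − 2 = 17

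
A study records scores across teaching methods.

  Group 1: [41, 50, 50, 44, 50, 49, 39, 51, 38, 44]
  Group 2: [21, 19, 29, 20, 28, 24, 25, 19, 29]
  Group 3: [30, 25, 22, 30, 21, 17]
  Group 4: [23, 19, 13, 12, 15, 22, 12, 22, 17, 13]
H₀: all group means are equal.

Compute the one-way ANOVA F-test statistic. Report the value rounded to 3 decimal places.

Group means [45.60, 23.78, 24.17, 16.80], grand mean 28.086
SSB = Σnᵢ(x̄ᵢ−x̄)² = 4600.354; SSW = ΣΣ(x−x̄ᵢ)² = 678.389
MSB = 4600.354/3 = 1533.4513; MSW = 678.389/31 = 21.8835
F = MSB/MSW = 70.0734
df = (3, 31)

test statistic = 70.073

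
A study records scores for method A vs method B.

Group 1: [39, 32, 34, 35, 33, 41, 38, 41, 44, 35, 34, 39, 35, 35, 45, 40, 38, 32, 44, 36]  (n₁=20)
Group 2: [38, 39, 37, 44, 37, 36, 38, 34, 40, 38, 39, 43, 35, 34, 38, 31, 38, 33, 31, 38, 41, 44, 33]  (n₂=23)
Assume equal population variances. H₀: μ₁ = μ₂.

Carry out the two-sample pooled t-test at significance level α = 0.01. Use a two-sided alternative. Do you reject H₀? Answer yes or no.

x̄₁=37.500, s₁=4.033, n₁=20
x̄₂=37.348, s₂=3.676, n₂=23
s_p² = [19·4.033² + 22·3.676²]/41 = 14.7858
SE = √(s_p²·(1/20+1/23)) = 1.1756
t = (37.500−37.348)/1.1756 = 0.1294
df = 41
p-value (two-sided) = 0.89764
At α=0.01: p ≥ α → fail to reject H₀

reject H₀: no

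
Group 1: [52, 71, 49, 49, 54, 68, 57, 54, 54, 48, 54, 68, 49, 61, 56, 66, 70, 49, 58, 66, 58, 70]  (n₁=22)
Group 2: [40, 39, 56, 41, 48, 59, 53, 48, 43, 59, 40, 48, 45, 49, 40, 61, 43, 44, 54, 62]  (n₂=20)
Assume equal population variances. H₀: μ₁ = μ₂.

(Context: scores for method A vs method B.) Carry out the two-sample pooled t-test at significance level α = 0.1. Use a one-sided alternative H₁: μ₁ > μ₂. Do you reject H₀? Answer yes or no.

reject H₀: yes

x̄₁=58.227, s₁=7.934, n₁=22
x̄₂=48.600, s₂=7.687, n₂=20
s_p² = [21·7.934² + 19·7.687²]/40 = 61.1166
SE = √(s_p²·(1/22+1/20)) = 2.4153
t = (58.227−48.600)/2.4153 = 3.9859
df = 40
p-value (one-sided, H₁ greater) = 0.00014
At α=0.1: p < α → reject H₀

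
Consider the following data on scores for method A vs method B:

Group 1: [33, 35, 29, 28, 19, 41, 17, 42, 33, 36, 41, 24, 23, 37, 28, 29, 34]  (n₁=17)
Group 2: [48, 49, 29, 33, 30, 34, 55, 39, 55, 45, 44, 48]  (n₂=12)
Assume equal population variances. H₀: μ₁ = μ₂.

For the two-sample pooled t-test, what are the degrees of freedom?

degrees of freedom = 27

df = n₁ + n₂ − 2 = 17 + 12 − 2 = 27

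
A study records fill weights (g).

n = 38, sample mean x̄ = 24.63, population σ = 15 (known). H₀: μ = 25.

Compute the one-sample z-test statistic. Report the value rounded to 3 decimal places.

test statistic = -0.152

SE = σ/√n = 15/√38 = 2.4333
z = (x̄−μ₀)/SE = (24.63−25)/2.4333 = -0.1521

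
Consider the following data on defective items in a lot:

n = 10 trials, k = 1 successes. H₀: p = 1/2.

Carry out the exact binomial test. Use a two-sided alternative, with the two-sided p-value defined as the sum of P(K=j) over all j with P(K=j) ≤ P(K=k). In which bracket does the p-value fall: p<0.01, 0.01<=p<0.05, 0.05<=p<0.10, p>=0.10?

p-value bracket: 0.01<=p<0.05

Exact binomial: n=10, k=1, p₀=1/2=0.5000
P(X=j) = C(n,j)·p₀^j·(1−p₀)^(n−j); p = Σ P(X=j) over j with P(X=j) ≤ P(X=1)
p-value (two-sided) = 0.02148
→ bracket: 0.01<=p<0.05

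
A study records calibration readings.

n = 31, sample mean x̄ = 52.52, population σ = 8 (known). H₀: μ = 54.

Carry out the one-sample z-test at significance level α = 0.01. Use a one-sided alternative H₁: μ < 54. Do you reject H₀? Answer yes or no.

SE = σ/√n = 8/√31 = 1.4368
z = (x̄−μ₀)/SE = (52.52−54)/1.4368 = -1.0300
p-value (one-sided, H₁ less) = 0.15150
At α=0.01: p ≥ α → fail to reject H₀

reject H₀: no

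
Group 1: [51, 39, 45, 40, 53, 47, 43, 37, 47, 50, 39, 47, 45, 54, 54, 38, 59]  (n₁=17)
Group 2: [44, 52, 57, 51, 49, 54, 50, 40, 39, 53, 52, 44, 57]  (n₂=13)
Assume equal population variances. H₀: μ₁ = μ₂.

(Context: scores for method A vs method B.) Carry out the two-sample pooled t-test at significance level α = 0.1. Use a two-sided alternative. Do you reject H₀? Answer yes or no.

reject H₀: no

x̄₁=46.353, s₁=6.509, n₁=17
x̄₂=49.385, s₂=5.924, n₂=13
s_p² = [16·6.509² + 12·5.924²]/28 = 39.2485
SE = √(s_p²·(1/17+1/13)) = 2.3082
t = (46.353−49.385)/2.3082 = -1.3134
df = 28
p-value (two-sided) = 0.19970
At α=0.1: p ≥ α → fail to reject H₀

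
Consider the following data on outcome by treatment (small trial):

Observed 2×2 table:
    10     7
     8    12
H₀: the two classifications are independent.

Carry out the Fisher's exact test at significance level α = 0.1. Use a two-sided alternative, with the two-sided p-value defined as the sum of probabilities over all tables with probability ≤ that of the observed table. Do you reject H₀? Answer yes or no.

Margins: r₁=17, r₂=20, c₁=18, c₂=19, n=37
p_obs = C(17,10)·C(20,8)/C(37,18); sum pmf over tables with pmf ≤ p_obs
p-value (two-sided) = 0.32998
At α=0.1: p ≥ α → fail to reject H₀

reject H₀: no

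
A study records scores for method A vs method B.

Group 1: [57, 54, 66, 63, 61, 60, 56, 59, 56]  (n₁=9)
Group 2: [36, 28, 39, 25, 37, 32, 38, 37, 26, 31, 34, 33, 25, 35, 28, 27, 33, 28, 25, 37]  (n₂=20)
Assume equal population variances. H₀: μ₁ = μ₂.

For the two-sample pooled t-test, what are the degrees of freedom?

df = n₁ + n₂ − 2 = 9 + 20 − 2 = 27

degrees of freedom = 27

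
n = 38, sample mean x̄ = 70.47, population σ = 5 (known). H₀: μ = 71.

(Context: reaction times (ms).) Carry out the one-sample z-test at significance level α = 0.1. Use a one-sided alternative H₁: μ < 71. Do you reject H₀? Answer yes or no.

SE = σ/√n = 5/√38 = 0.8111
z = (x̄−μ₀)/SE = (70.47−71)/0.8111 = -0.6534
p-value (one-sided, H₁ less) = 0.25674
At α=0.1: p ≥ α → fail to reject H₀

reject H₀: no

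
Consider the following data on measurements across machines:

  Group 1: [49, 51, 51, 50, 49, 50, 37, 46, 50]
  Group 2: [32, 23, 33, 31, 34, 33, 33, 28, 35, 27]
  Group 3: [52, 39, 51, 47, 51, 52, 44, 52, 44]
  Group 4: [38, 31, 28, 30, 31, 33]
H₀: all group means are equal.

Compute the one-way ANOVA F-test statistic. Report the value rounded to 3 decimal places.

test statistic = 45.839

Group means [48.11, 30.90, 48.00, 31.83], grand mean 40.147
SSB = Σnᵢ(x̄ᵢ−x̄)² = 2395.642; SSW = ΣΣ(x−x̄ᵢ)² = 522.622
MSB = 2395.642/3 = 798.5475; MSW = 522.622/30 = 17.4207
F = MSB/MSW = 45.8389
df = (3, 30)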